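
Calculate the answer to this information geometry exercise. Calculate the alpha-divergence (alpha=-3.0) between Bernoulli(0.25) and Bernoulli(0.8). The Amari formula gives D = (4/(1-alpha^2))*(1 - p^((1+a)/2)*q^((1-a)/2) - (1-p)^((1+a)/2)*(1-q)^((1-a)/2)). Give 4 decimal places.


Amari alpha-divergence:
D = (4/(1-alpha^2))*(1 - p^((1+a)/2)*q^((1-a)/2) - (1-p)^((1+a)/2)*(1-q)^((1-a)/2)).
alpha = -3.0, p = 0.25, q = 0.8.
e1 = (1+alpha)/2 = -1.0, e2 = (1-alpha)/2 = 2.0.
t1 = p^e1 * q^e2 = 0.25^-1.0 * 0.8^2.0 = 2.56.
t2 = (1-p)^e1 * (1-q)^e2 = 0.75^-1.0 * 0.2^2.0 = 0.053333.
4/(1-alpha^2) = -0.5.
D = -0.5*(1 - 2.56 - 0.053333) = 0.8067

0.8067


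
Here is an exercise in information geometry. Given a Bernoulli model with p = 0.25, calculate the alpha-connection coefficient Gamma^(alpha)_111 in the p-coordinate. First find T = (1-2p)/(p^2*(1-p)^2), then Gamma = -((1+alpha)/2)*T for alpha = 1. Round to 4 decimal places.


Skewness (Amari-Chentsov) tensor: T = (1-2p)/(p^2*(1-p)^2).
p = 0.25, 1-2p = 0.5, p^2 = 0.0625, (1-p)^2 = 0.5625.
T = 0.5/(0.0625 * 0.5625) = 14.222222.
In the p-coordinate, Gamma^(alpha) = Gamma^(0) - (alpha/2)*T with Gamma^(0) = (1/2)*g'(p) = -T/2,
so Gamma^(alpha) = -((1+alpha)/2)*T.
alpha = 1, -(1+alpha)/2 = -1.0.
Gamma = -1.0 * 14.222222 = -14.2222

-14.2222


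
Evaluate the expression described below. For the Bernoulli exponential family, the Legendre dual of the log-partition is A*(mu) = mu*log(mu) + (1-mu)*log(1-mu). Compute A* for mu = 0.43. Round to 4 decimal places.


Legendre transform for Bernoulli:
A*(mu) = mu*log(mu) + (1-mu)*log(1-mu).
mu = 0.43, 1-mu = 0.57.
mu*log(mu) = 0.43*log(0.43) = -0.362907.
(1-mu)*log(1-mu) = 0.57*log(0.57) = -0.320408.
A* = -0.362907 + -0.320408 = -0.6833

-0.6833


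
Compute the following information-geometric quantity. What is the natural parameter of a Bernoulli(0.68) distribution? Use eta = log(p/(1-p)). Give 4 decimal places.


Natural parameter for Bernoulli: eta = log(p/(1-p)).
p = 0.68, 1-p = 0.32.
p/(1-p) = 2.125.
eta = log(2.125) = 0.7538

0.7538


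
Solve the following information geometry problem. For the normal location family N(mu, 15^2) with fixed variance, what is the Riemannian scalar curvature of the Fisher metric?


This family has a single free parameter, so its statistical manifold
is 1-dimensional. The Riemann curvature tensor of any 1-dimensional
Riemannian manifold vanishes identically, so R = 0.

0


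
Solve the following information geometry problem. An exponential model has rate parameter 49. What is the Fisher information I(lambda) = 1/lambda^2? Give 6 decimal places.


Fisher information for exponential: I(lambda) = 1/lambda^2.
lambda = 49, lambda^2 = 2401.
I = 1/2401 = 0.000416

0.000416


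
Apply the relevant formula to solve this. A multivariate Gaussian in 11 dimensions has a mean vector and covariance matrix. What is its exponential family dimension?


Exponential family dimension calculation:
For 11-dim MVN: mean has 11 params, covariance has 11*12/2 = 66 unique entries.
Total dim = 11 + 66 = 77.

77


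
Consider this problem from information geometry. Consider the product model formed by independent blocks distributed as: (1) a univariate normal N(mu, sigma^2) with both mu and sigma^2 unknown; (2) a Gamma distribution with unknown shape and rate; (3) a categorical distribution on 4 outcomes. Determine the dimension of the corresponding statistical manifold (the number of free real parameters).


The dimension of a statistical manifold equals the number of free
(independent) real parameters of the model. For a product of independent
blocks the parameter counts add.
- normal (mu, sigma^2): 2.
- Gamma (shape, rate): 2.
- categorical on 4 outcomes (probabilities sum to 1): 4-1 = 3.
Total = 2 + 2 + 3 = 7.
Dimension = 7

7


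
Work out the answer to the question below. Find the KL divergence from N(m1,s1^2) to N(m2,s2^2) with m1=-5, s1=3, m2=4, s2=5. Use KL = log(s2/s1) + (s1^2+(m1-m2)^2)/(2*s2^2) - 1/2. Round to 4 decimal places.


KL divergence between normal distributions:
KL = log(s2/s1) + (s1^2 + (m1-m2)^2)/(2*s2^2) - 1/2.
log(5/3) = 0.510826.
(3^2 + (-5-4)^2)/(2*5^2) = (9 + 81)/50 = 1.8.
KL = 0.510826 + 1.8 - 0.5 = 1.8108

1.8108


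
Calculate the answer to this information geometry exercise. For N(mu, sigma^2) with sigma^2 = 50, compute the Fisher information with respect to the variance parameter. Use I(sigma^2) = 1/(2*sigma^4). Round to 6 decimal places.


Fisher information for variance: I(sigma^2) = 1/(2*sigma^4).
sigma^2 = 50, so sigma^4 = 2500.
I = 1/(2*2500) = 1/5000 = 0.000200

0.000200


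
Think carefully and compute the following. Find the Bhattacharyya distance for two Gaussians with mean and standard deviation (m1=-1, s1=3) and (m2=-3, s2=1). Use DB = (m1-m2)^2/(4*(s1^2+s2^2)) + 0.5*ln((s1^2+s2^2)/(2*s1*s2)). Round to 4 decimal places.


Bhattacharyya distance between two Gaussians:
DB = (m1-m2)^2/(4*(s1^2+s2^2)) + (1/2)*ln((s1^2+s2^2)/(2*s1*s2)).
(m1-m2)^2 = (2)^2 = 4.
s1^2+s2^2 = 9 + 1 = 10.
term1 = 4/40 = 0.1.
term2 = 0.5*ln(10/6.0) = 0.255413.
DB = 0.1 + 0.255413 = 0.3554

0.3554


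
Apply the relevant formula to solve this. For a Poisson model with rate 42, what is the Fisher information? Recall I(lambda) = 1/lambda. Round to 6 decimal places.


Fisher information for Poisson: I(lambda) = 1/lambda.
lambda = 42.
I(lambda) = 1/42 = 0.023810

0.023810


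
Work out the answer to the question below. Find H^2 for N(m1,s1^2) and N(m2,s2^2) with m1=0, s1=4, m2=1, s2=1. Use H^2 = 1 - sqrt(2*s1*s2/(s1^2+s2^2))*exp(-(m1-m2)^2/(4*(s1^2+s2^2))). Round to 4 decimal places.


Squared Hellinger distance for Gaussians:
H^2 = 1 - sqrt(2*s1*s2/(s1^2+s2^2)) * exp(-(m1-m2)^2/(4*(s1^2+s2^2))).
s1^2 = 16, s2^2 = 1, s1^2+s2^2 = 17.
sqrt(2*4*1/(17)) = 0.685994.
(m1-m2)^2 = (-1)^2 = 1.
exp(-1/(4*17)) = exp(-0.014706) = 0.985402.
H^2 = 1 - 0.685994*0.985402 = 0.3240

0.3240


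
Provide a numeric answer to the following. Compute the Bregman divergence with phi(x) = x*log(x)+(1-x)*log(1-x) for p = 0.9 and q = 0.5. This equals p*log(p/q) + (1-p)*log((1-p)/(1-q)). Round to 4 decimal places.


Bregman divergence with negative entropy generator:
D = p*log(p/q) + (1-p)*log((1-p)/(1-q)).
p = 0.9, q = 0.5.
p*log(p/q) = 0.9*log(0.9/0.5) = 0.529008.
(1-p)*log((1-p)/(1-q)) = 0.1*log(0.1/0.5) = -0.160944.
D = 0.529008 + -0.160944 = 0.3681

0.3681


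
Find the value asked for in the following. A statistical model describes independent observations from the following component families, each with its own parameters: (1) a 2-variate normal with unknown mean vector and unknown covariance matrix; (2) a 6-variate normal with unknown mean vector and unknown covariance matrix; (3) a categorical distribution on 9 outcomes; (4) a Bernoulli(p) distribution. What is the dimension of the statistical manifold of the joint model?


The dimension of a statistical manifold equals the number of free
(independent) real parameters of the model. For a product of independent
blocks the parameter counts add.
- 2-variate normal: 2 (mean) + 2*3/2 = 3 (symmetric covariance) = 5.
- 6-variate normal: 6 (mean) + 6*7/2 = 21 (symmetric covariance) = 27.
- categorical on 9 outcomes (probabilities sum to 1): 9-1 = 8.
- Bernoulli (p): 1.
Total = 5 + 27 + 8 + 1 = 41.
Dimension = 41

41


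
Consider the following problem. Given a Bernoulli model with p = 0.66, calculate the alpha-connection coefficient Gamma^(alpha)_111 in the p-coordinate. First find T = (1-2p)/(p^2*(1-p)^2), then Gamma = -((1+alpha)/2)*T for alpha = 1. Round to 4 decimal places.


Skewness (Amari-Chentsov) tensor: T = (1-2p)/(p^2*(1-p)^2).
p = 0.66, 1-2p = -0.32, p^2 = 0.4356, (1-p)^2 = 0.1156.
T = -0.32/(0.4356 * 0.1156) = -6.354835.
In the p-coordinate, Gamma^(alpha) = Gamma^(0) - (alpha/2)*T with Gamma^(0) = (1/2)*g'(p) = -T/2,
so Gamma^(alpha) = -((1+alpha)/2)*T.
alpha = 1, -(1+alpha)/2 = -1.0.
Gamma = -1.0 * -6.354835 = 6.3548

6.3548


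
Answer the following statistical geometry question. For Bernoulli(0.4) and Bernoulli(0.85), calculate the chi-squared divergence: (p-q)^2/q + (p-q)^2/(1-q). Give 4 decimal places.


Chi-squared divergence between Bernoulli distributions:
chi^2 = (p-q)^2/q + (p-q)^2/(1-q).
p = 0.4, q = 0.85, p-q = -0.45.
(p-q)^2 = 0.2025.
term1 = 0.2025/0.85 = 0.238235.
term2 = 0.2025/0.15 = 1.35.
chi^2 = 0.238235 + 1.35 = 1.5882

1.5882


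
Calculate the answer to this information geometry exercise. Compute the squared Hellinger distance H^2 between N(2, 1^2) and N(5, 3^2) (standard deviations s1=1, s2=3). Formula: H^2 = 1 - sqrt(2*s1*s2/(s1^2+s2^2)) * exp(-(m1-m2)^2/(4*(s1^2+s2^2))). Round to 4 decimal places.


Squared Hellinger distance for Gaussians:
H^2 = 1 - sqrt(2*s1*s2/(s1^2+s2^2)) * exp(-(m1-m2)^2/(4*(s1^2+s2^2))).
s1^2 = 1, s2^2 = 9, s1^2+s2^2 = 10.
sqrt(2*1*3/(10)) = 0.774597.
(m1-m2)^2 = (-3)^2 = 9.
exp(-9/(4*10)) = exp(-0.225) = 0.798516.
H^2 = 1 - 0.774597*0.798516 = 0.3815

0.3815


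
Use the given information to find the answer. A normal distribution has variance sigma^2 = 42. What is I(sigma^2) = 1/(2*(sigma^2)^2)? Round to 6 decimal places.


Fisher information for variance: I(sigma^2) = 1/(2*sigma^4).
sigma^2 = 42, so sigma^4 = 1764.
I = 1/(2*1764) = 1/3528 = 0.000283

0.000283


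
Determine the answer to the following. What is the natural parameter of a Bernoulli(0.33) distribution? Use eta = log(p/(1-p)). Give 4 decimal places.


Natural parameter for Bernoulli: eta = log(p/(1-p)).
p = 0.33, 1-p = 0.67.
p/(1-p) = 0.492537.
eta = log(0.492537) = -0.7082

-0.7082


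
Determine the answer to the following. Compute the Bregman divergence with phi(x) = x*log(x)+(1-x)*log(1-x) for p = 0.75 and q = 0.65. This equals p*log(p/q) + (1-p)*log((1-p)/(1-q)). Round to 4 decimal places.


Bregman divergence with negative entropy generator:
D = p*log(p/q) + (1-p)*log((1-p)/(1-q)).
p = 0.75, q = 0.65.
p*log(p/q) = 0.75*log(0.75/0.65) = 0.107326.
(1-p)*log((1-p)/(1-q)) = 0.25*log(0.25/0.35) = -0.084118.
D = 0.107326 + -0.084118 = 0.0232

0.0232


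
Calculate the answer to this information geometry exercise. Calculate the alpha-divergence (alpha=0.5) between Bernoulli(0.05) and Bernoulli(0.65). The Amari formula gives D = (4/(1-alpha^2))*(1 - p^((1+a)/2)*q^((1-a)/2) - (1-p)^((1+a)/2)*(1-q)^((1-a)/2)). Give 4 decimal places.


Amari alpha-divergence:
D = (4/(1-alpha^2))*(1 - p^((1+a)/2)*q^((1-a)/2) - (1-p)^((1+a)/2)*(1-q)^((1-a)/2)).
alpha = 0.5, p = 0.05, q = 0.65.
e1 = (1+alpha)/2 = 0.75, e2 = (1-alpha)/2 = 0.25.
t1 = p^e1 * q^e2 = 0.05^0.75 * 0.65^0.25 = 0.094941.
t2 = (1-p)^e1 * (1-q)^e2 = 0.95^0.75 * 0.35^0.25 = 0.740133.
4/(1-alpha^2) = 5.333333.
D = 5.333333*(1 - 0.094941 - 0.740133) = 0.8796

0.8796


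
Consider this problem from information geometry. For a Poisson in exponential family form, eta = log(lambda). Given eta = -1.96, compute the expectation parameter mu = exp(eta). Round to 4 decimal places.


Expectation parameter for Poisson exponential family:
mu = exp(eta).
eta = -1.96.
mu = exp(-1.96) = 0.1409

0.1409


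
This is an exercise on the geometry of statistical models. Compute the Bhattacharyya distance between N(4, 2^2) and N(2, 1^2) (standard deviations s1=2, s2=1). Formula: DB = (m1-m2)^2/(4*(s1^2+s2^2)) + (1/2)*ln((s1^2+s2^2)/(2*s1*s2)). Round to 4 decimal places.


Bhattacharyya distance between two Gaussians:
DB = (m1-m2)^2/(4*(s1^2+s2^2)) + (1/2)*ln((s1^2+s2^2)/(2*s1*s2)).
(m1-m2)^2 = (2)^2 = 4.
s1^2+s2^2 = 4 + 1 = 5.
term1 = 4/20 = 0.2.
term2 = 0.5*ln(5/4.0) = 0.111572.
DB = 0.2 + 0.111572 = 0.3116

0.3116


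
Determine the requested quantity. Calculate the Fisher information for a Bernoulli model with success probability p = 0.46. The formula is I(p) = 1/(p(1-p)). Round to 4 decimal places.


For Bernoulli(p), Fisher information is I(p) = 1/(p*(1-p)).
p = 0.46, 1-p = 0.54.
p*(1-p) = 0.2484.
I(p) = 1/0.2484 = 4.0258

4.0258


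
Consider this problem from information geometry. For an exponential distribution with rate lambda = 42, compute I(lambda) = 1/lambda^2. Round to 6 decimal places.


Fisher information for exponential: I(lambda) = 1/lambda^2.
lambda = 42, lambda^2 = 1764.
I = 1/1764 = 0.000567

0.000567


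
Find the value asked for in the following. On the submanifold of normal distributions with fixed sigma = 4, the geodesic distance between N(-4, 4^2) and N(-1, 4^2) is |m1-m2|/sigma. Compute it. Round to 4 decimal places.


On the fixed-variance normal subfamily, geodesic distance = |m1-m2|/sigma.
|-4 - -1| = 3.
sigma = 4.
d = 3/4 = 0.7500

0.7500


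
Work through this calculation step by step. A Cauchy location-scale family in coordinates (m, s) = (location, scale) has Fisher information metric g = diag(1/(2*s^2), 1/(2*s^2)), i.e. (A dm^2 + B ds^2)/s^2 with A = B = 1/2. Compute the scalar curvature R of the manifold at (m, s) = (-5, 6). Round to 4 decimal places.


The metric has the form g = (A dm^2 + B ds^2)/s^2 with A = 1/2, B = 1/2.
Substitute u = sqrt(A/B)*m: g = B*(du^2 + ds^2)/s^2, i.e. B times the
Poincare upper half-plane metric, which has constant Gaussian curvature -1.
Scaling a 2D metric by a constant c divides the Gaussian curvature by c,
so K = -1/B = -1/(1/2) = -2.0000 everywhere (the point (m, s) = (-5, 6) is irrelevant:
the curvature is constant).
Scalar curvature in dimension 2: R = 2K = -2/(1/2) = -4.0000.

-4.0000


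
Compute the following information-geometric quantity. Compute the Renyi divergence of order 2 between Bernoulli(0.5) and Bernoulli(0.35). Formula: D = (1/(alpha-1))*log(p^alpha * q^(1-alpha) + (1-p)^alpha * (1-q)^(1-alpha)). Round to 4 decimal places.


Renyi divergence of order alpha between Bernoulli distributions:
D = (1/(alpha-1))*log(p^alpha * q^(1-alpha) + (1-p)^alpha * (1-q)^(1-alpha)).
alpha = 2, p = 0.5, q = 0.35.
p^alpha * q^(1-alpha) = 0.5^2 * 0.35^-1 = 0.714286.
(1-p)^alpha * (1-q)^(1-alpha) = 0.5^2 * 0.65^-1 = 0.384615.
sum = 0.714286 + 0.384615 = 1.098901.
D = (1/1)*log(1.098901) = 0.0943

0.0943


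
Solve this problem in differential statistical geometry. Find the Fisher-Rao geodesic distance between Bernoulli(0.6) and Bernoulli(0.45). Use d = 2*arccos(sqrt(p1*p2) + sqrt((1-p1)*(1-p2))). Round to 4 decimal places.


Geodesic distance on Bernoulli manifold:
d(p1,p2) = 2*arccos(sqrt(p1*p2) + sqrt((1-p1)*(1-p2))).
sqrt(p1*p2) = sqrt(0.6*0.45) = 0.519615.
sqrt((1-p1)*(1-p2)) = sqrt(0.4*0.55) = 0.469042.
arg = 0.519615 + 0.469042 = 0.988657.
d = 2*arccos(0.988657) = 0.3015

0.3015


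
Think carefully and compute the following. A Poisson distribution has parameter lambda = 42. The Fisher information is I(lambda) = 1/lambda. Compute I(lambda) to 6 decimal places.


Fisher information for Poisson: I(lambda) = 1/lambda.
lambda = 42.
I(lambda) = 1/42 = 0.023810

0.023810


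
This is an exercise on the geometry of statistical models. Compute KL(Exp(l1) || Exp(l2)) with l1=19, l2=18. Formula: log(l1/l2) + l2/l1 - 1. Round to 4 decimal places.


KL divergence for exponential family:
KL = log(l1/l2) + l2/l1 - 1.
log(19/18) = 0.054067.
18/19 = 0.947368.
KL = 0.054067 + 0.947368 - 1 = 0.0014

0.0014


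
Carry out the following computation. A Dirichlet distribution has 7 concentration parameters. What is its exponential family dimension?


Exponential family dimension calculation:
Dirichlet with 7 components has 7 natural parameters.

7


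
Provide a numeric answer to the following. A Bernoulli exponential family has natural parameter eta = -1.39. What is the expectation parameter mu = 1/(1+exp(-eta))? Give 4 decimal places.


Dual coordinate (expectation parameter) for Bernoulli:
mu = 1/(1+exp(-eta)).
eta = -1.39.
exp(-eta) = exp(1.39) = 4.01485.
mu = 1/(1+4.01485) = 0.1994

0.1994


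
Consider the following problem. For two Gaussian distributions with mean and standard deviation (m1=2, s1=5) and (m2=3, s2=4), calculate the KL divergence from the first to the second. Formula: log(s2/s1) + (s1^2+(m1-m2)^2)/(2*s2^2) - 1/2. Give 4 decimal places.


KL divergence between normal distributions:
KL = log(s2/s1) + (s1^2 + (m1-m2)^2)/(2*s2^2) - 1/2.
log(4/5) = -0.223144.
(5^2 + (2-3)^2)/(2*4^2) = (25 + 1)/32 = 0.8125.
KL = -0.223144 + 0.8125 - 0.5 = 0.0894

0.0894


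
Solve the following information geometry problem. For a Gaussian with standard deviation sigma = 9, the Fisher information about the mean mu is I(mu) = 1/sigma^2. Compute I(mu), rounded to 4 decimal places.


The Fisher information for the mean of a normal distribution is I(mu) = 1/sigma^2.
sigma = 9, so sigma^2 = 81.
I(mu) = 1/81 = 0.0123

0.0123


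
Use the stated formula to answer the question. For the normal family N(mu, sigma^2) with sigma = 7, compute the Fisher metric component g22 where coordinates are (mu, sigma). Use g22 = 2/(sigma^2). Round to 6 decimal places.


For the 2-parameter normal family, the Fisher metric has:
  g11 = 1/sigma^2, g22 = 2/sigma^2.
sigma = 7, sigma^2 = 49.
g22 = 0.040816

0.040816


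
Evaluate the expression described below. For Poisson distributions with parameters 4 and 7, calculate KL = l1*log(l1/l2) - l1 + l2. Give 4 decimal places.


KL divergence for Poisson:
KL = l1*log(l1/l2) - l1 + l2.
l1 = 4, l2 = 7.
log(4/7) = -0.559616.
l1*log(l1/l2) = 4 * -0.559616 = -2.238463.
KL = -2.238463 - 4 + 7 = 0.7615

0.7615


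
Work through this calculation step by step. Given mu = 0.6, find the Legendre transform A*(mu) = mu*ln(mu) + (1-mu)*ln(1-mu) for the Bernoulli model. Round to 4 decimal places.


Legendre transform for Bernoulli:
A*(mu) = mu*log(mu) + (1-mu)*log(1-mu).
mu = 0.6, 1-mu = 0.4.
mu*log(mu) = 0.6*log(0.6) = -0.306495.
(1-mu)*log(1-mu) = 0.4*log(0.4) = -0.366516.
A* = -0.306495 + -0.366516 = -0.6730

-0.6730


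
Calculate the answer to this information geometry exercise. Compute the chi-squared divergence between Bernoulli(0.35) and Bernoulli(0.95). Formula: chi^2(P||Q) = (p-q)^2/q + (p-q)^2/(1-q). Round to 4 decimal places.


Chi-squared divergence between Bernoulli distributions:
chi^2 = (p-q)^2/q + (p-q)^2/(1-q).
p = 0.35, q = 0.95, p-q = -0.6.
(p-q)^2 = 0.36.
term1 = 0.36/0.95 = 0.378947.
term2 = 0.36/0.05 = 7.2.
chi^2 = 0.378947 + 7.2 = 7.5789

7.5789


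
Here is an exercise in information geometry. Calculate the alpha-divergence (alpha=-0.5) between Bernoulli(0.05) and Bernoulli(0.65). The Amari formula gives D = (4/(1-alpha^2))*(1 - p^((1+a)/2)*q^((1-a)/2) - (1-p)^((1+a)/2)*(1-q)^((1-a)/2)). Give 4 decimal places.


Amari alpha-divergence:
D = (4/(1-alpha^2))*(1 - p^((1+a)/2)*q^((1-a)/2) - (1-p)^((1+a)/2)*(1-q)^((1-a)/2)).
alpha = -0.5, p = 0.05, q = 0.65.
e1 = (1+alpha)/2 = 0.25, e2 = (1-alpha)/2 = 0.75.
t1 = p^e1 * q^e2 = 0.05^0.25 * 0.65^0.75 = 0.342316.
t2 = (1-p)^e1 * (1-q)^e2 = 0.95^0.25 * 0.35^0.75 = 0.449244.
4/(1-alpha^2) = 5.333333.
D = 5.333333*(1 - 0.342316 - 0.449244) = 1.1117

1.1117


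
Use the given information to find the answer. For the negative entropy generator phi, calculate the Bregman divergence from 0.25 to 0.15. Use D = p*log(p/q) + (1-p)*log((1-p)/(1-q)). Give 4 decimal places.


Bregman divergence with negative entropy generator:
D = p*log(p/q) + (1-p)*log((1-p)/(1-q)).
p = 0.25, q = 0.15.
p*log(p/q) = 0.25*log(0.25/0.15) = 0.127706.
(1-p)*log((1-p)/(1-q)) = 0.75*log(0.75/0.85) = -0.093872.
D = 0.127706 + -0.093872 = 0.0338

0.0338


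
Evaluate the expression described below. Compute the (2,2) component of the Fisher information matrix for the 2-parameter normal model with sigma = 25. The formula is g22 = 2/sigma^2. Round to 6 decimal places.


For the 2-parameter normal family, the Fisher metric has:
  g11 = 1/sigma^2, g22 = 2/sigma^2.
sigma = 25, sigma^2 = 625.
g22 = 0.003200

0.003200


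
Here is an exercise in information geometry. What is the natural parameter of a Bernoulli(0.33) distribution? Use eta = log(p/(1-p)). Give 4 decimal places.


Natural parameter for Bernoulli: eta = log(p/(1-p)).
p = 0.33, 1-p = 0.67.
p/(1-p) = 0.492537.
eta = log(0.492537) = -0.7082

-0.7082


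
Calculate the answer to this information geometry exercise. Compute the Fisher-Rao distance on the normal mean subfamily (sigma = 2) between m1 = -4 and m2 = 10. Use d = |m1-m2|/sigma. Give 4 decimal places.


On the fixed-variance normal subfamily, geodesic distance = |m1-m2|/sigma.
|-4 - 10| = 14.
sigma = 2.
d = 14/2 = 7.0000

7.0000


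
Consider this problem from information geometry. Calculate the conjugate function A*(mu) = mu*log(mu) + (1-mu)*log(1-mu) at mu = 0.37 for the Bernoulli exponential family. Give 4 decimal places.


Legendre transform for Bernoulli:
A*(mu) = mu*log(mu) + (1-mu)*log(1-mu).
mu = 0.37, 1-mu = 0.63.
mu*log(mu) = 0.37*log(0.37) = -0.367873.
(1-mu)*log(1-mu) = 0.63*log(0.63) = -0.291082.
A* = -0.367873 + -0.291082 = -0.6590

-0.6590


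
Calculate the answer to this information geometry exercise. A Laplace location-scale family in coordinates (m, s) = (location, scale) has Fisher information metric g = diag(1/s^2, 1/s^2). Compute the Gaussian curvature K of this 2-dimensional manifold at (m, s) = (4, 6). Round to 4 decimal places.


The metric has the form g = (A dm^2 + B ds^2)/s^2 with A = 1, B = 1.
Substitute u = sqrt(A/B)*m: g = B*(du^2 + ds^2)/s^2, i.e. B times the
Poincare upper half-plane metric, which has constant Gaussian curvature -1.
Scaling a 2D metric by a constant c divides the Gaussian curvature by c,
so K = -1/B = -1/(1) = -1.0000 everywhere (the point (m, s) = (4, 6) is irrelevant:
the curvature is constant).
The requested Gaussian curvature is K = -1.0000.

-1.0000


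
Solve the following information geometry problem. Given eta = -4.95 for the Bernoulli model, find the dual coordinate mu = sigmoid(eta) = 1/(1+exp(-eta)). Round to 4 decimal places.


Dual coordinate (expectation parameter) for Bernoulli:
mu = 1/(1+exp(-eta)).
eta = -4.95.
exp(-eta) = exp(4.95) = 141.174964.
mu = 1/(1+141.174964) = 0.0070

0.0070


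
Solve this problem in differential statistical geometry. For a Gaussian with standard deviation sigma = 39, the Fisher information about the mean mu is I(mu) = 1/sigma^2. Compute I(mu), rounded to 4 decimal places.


The Fisher information for the mean of a normal distribution is I(mu) = 1/sigma^2.
sigma = 39, so sigma^2 = 1521.
I(mu) = 1/1521 = 0.0007

0.0007


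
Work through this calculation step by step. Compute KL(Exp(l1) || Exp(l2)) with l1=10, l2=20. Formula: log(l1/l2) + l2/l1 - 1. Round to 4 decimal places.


KL divergence for exponential family:
KL = log(l1/l2) + l2/l1 - 1.
log(10/20) = -0.693147.
20/10 = 2.0.
KL = -0.693147 + 2.0 - 1 = 0.3069

0.3069


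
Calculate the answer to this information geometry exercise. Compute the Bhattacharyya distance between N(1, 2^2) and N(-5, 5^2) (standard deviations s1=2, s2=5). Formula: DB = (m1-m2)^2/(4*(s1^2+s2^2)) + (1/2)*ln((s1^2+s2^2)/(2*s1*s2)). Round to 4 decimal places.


Bhattacharyya distance between two Gaussians:
DB = (m1-m2)^2/(4*(s1^2+s2^2)) + (1/2)*ln((s1^2+s2^2)/(2*s1*s2)).
(m1-m2)^2 = (6)^2 = 36.
s1^2+s2^2 = 4 + 25 = 29.
term1 = 36/116 = 0.310345.
term2 = 0.5*ln(29/20.0) = 0.185782.
DB = 0.310345 + 0.185782 = 0.4961

0.4961


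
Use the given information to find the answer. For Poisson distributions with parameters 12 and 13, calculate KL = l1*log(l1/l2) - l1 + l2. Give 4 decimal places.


KL divergence for Poisson:
KL = l1*log(l1/l2) - l1 + l2.
l1 = 12, l2 = 13.
log(12/13) = -0.080043.
l1*log(l1/l2) = 12 * -0.080043 = -0.960512.
KL = -0.960512 - 12 + 13 = 0.0395

0.0395


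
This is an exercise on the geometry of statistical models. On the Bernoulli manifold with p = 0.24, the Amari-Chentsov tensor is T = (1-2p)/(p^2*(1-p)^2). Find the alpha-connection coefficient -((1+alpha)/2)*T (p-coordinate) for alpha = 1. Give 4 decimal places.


Skewness (Amari-Chentsov) tensor: T = (1-2p)/(p^2*(1-p)^2).
p = 0.24, 1-2p = 0.52, p^2 = 0.0576, (1-p)^2 = 0.5776.
T = 0.52/(0.0576 * 0.5776) = 15.629809.
In the p-coordinate, Gamma^(alpha) = Gamma^(0) - (alpha/2)*T with Gamma^(0) = (1/2)*g'(p) = -T/2,
so Gamma^(alpha) = -((1+alpha)/2)*T.
alpha = 1, -(1+alpha)/2 = -1.0.
Gamma = -1.0 * 15.629809 = -15.6298

-15.6298


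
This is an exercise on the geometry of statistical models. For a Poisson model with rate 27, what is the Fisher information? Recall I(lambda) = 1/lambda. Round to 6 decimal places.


Fisher information for Poisson: I(lambda) = 1/lambda.
lambda = 27.
I(lambda) = 1/27 = 0.037037

0.037037


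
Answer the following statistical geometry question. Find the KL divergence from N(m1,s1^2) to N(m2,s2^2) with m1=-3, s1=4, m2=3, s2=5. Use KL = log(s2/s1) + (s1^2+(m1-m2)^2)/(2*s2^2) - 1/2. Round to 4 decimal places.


KL divergence between normal distributions:
KL = log(s2/s1) + (s1^2 + (m1-m2)^2)/(2*s2^2) - 1/2.
log(5/4) = 0.223144.
(4^2 + (-3-3)^2)/(2*5^2) = (16 + 36)/50 = 1.04.
KL = 0.223144 + 1.04 - 0.5 = 0.7631

0.7631


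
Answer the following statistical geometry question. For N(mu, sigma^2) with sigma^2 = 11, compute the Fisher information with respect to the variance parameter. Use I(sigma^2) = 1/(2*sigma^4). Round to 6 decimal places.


Fisher information for variance: I(sigma^2) = 1/(2*sigma^4).
sigma^2 = 11, so sigma^4 = 121.
I = 1/(2*121) = 1/242 = 0.004132

0.004132


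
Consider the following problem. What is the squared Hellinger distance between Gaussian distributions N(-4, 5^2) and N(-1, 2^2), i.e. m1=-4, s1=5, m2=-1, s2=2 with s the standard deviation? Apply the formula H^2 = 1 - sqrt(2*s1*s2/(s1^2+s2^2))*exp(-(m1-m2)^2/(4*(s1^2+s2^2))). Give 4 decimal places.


Squared Hellinger distance for Gaussians:
H^2 = 1 - sqrt(2*s1*s2/(s1^2+s2^2)) * exp(-(m1-m2)^2/(4*(s1^2+s2^2))).
s1^2 = 25, s2^2 = 4, s1^2+s2^2 = 29.
sqrt(2*5*2/(29)) = 0.830455.
(m1-m2)^2 = (-3)^2 = 9.
exp(-9/(4*29)) = exp(-0.077586) = 0.925347.
H^2 = 1 - 0.830455*0.925347 = 0.2315

0.2315


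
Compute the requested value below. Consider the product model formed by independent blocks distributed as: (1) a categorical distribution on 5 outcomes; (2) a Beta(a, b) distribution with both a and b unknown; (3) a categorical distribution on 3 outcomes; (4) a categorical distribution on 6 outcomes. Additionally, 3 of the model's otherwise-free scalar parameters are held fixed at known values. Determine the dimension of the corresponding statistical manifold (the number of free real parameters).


The dimension of a statistical manifold equals the number of free
(independent) real parameters of the model. For a product of independent
blocks the parameter counts add.
- categorical on 5 outcomes (probabilities sum to 1): 5-1 = 4.
- Beta (a, b): 2.
- categorical on 3 outcomes (probabilities sum to 1): 3-1 = 2.
- categorical on 6 outcomes (probabilities sum to 1): 6-1 = 5.
Total = 4 + 2 + 2 + 5 = 13.
3 parameter(s) fixed at known values: 13 - 3 = 10.
Dimension = 10

10


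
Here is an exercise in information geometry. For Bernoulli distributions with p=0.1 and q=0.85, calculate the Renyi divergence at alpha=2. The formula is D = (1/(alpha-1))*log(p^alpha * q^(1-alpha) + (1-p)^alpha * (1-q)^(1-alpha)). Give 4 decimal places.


Renyi divergence of order alpha between Bernoulli distributions:
D = (1/(alpha-1))*log(p^alpha * q^(1-alpha) + (1-p)^alpha * (1-q)^(1-alpha)).
alpha = 2, p = 0.1, q = 0.85.
p^alpha * q^(1-alpha) = 0.1^2 * 0.85^-1 = 0.011765.
(1-p)^alpha * (1-q)^(1-alpha) = 0.9^2 * 0.15^-1 = 5.4.
sum = 0.011765 + 5.4 = 5.411765.
D = (1/1)*log(5.411765) = 1.6886

1.6886


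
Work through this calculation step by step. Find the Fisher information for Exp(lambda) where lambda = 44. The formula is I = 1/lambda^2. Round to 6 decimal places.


Fisher information for exponential: I(lambda) = 1/lambda^2.
lambda = 44, lambda^2 = 1936.
I = 1/1936 = 0.000517

0.000517


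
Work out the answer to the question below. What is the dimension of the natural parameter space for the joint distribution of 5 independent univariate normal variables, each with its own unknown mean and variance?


Exponential family dimension calculation:
Each univariate normal has two natural parameters (mu/sigma^2 and -1/(2 sigma^2)).
With 5 independent components, dim = 2 * 5 = 10.

10


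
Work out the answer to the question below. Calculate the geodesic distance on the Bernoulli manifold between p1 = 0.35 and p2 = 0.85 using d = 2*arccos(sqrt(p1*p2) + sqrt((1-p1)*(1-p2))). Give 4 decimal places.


Geodesic distance on Bernoulli manifold:
d(p1,p2) = 2*arccos(sqrt(p1*p2) + sqrt((1-p1)*(1-p2))).
sqrt(p1*p2) = sqrt(0.35*0.85) = 0.545436.
sqrt((1-p1)*(1-p2)) = sqrt(0.65*0.15) = 0.31225.
arg = 0.545436 + 0.31225 = 0.857686.
d = 2*arccos(0.857686) = 1.0801

1.0801


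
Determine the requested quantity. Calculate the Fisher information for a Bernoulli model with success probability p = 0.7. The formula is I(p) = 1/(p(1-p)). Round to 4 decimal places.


For Bernoulli(p), Fisher information is I(p) = 1/(p*(1-p)).
p = 0.7, 1-p = 0.3.
p*(1-p) = 0.21.
I(p) = 1/0.21 = 4.7619

4.7619


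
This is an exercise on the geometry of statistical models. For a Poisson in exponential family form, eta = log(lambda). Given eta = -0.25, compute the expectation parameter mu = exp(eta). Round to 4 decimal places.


Expectation parameter for Poisson exponential family:
mu = exp(eta).
eta = -0.25.
mu = exp(-0.25) = 0.7788

0.7788


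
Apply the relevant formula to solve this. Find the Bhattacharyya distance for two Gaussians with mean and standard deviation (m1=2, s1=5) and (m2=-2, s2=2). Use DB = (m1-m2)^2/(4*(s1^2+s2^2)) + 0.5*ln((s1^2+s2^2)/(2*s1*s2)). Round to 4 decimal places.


Bhattacharyya distance between two Gaussians:
DB = (m1-m2)^2/(4*(s1^2+s2^2)) + (1/2)*ln((s1^2+s2^2)/(2*s1*s2)).
(m1-m2)^2 = (4)^2 = 16.
s1^2+s2^2 = 25 + 4 = 29.
term1 = 16/116 = 0.137931.
term2 = 0.5*ln(29/20.0) = 0.185782.
DB = 0.137931 + 0.185782 = 0.3237

0.3237


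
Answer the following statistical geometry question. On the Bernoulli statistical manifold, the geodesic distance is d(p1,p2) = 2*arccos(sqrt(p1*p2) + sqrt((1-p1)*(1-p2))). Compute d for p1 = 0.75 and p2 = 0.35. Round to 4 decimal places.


Geodesic distance on Bernoulli manifold:
d(p1,p2) = 2*arccos(sqrt(p1*p2) + sqrt((1-p1)*(1-p2))).
sqrt(p1*p2) = sqrt(0.75*0.35) = 0.512348.
sqrt((1-p1)*(1-p2)) = sqrt(0.25*0.65) = 0.403113.
arg = 0.512348 + 0.403113 = 0.91546.
d = 2*arccos(0.91546) = 0.8283

0.8283


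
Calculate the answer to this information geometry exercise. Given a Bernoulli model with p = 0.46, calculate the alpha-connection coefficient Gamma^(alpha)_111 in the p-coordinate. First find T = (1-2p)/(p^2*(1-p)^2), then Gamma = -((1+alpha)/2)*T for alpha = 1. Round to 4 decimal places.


Skewness (Amari-Chentsov) tensor: T = (1-2p)/(p^2*(1-p)^2).
p = 0.46, 1-2p = 0.08, p^2 = 0.2116, (1-p)^2 = 0.2916.
T = 0.08/(0.2116 * 0.2916) = 1.296543.
In the p-coordinate, Gamma^(alpha) = Gamma^(0) - (alpha/2)*T with Gamma^(0) = (1/2)*g'(p) = -T/2,
so Gamma^(alpha) = -((1+alpha)/2)*T.
alpha = 1, -(1+alpha)/2 = -1.0.
Gamma = -1.0 * 1.296543 = -1.2965

-1.2965


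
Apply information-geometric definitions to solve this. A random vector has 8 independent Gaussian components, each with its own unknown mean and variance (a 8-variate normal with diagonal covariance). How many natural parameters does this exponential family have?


Exponential family dimension calculation:
Each univariate normal has two natural parameters (mu/sigma^2 and -1/(2 sigma^2)).
With 8 independent components, dim = 2 * 8 = 16.

16


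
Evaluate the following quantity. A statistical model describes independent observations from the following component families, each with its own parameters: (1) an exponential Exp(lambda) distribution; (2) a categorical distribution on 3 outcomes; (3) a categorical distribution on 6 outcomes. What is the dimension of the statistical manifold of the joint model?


The dimension of a statistical manifold equals the number of free
(independent) real parameters of the model. For a product of independent
blocks the parameter counts add.
- exponential (lambda): 1.
- categorical on 3 outcomes (probabilities sum to 1): 3-1 = 2.
- categorical on 6 outcomes (probabilities sum to 1): 6-1 = 5.
Total = 1 + 2 + 5 = 8.
Dimension = 8

8


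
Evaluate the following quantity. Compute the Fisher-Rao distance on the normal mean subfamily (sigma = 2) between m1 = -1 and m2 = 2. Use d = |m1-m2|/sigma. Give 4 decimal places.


On the fixed-variance normal subfamily, geodesic distance = |m1-m2|/sigma.
|-1 - 2| = 3.
sigma = 2.
d = 3/2 = 1.5000

1.5000


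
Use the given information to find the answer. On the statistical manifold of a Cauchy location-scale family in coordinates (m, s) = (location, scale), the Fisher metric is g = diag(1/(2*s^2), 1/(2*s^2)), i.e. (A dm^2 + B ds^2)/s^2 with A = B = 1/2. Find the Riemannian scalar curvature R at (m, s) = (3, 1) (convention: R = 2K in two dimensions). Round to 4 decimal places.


The metric has the form g = (A dm^2 + B ds^2)/s^2 with A = 1/2, B = 1/2.
Substitute u = sqrt(A/B)*m: g = B*(du^2 + ds^2)/s^2, i.e. B times the
Poincare upper half-plane metric, which has constant Gaussian curvature -1.
Scaling a 2D metric by a constant c divides the Gaussian curvature by c,
so K = -1/B = -1/(1/2) = -2.0000 everywhere (the point (m, s) = (3, 1) is irrelevant:
the curvature is constant).
Scalar curvature in dimension 2: R = 2K = -2/(1/2) = -4.0000.

-4.0000


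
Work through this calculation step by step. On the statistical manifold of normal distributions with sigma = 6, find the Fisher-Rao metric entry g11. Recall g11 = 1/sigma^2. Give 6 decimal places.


For the 2-parameter normal family, the Fisher metric has:
  g11 = 1/sigma^2, g22 = 2/sigma^2.
sigma = 6, sigma^2 = 36.
g11 = 0.027778

0.027778


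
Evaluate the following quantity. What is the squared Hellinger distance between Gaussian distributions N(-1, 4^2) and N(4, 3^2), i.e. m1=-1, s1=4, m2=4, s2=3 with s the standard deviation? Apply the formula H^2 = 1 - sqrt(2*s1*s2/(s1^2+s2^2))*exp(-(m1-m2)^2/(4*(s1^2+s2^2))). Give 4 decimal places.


Squared Hellinger distance for Gaussians:
H^2 = 1 - sqrt(2*s1*s2/(s1^2+s2^2)) * exp(-(m1-m2)^2/(4*(s1^2+s2^2))).
s1^2 = 16, s2^2 = 9, s1^2+s2^2 = 25.
sqrt(2*4*3/(25)) = 0.979796.
(m1-m2)^2 = (-5)^2 = 25.
exp(-25/(4*25)) = exp(-0.25) = 0.778801.
H^2 = 1 - 0.979796*0.778801 = 0.2369

0.2369


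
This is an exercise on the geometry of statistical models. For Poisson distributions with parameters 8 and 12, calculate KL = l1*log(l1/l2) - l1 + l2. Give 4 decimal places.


KL divergence for Poisson:
KL = l1*log(l1/l2) - l1 + l2.
l1 = 8, l2 = 12.
log(8/12) = -0.405465.
l1*log(l1/l2) = 8 * -0.405465 = -3.243721.
KL = -3.243721 - 8 + 12 = 0.7563

0.7563


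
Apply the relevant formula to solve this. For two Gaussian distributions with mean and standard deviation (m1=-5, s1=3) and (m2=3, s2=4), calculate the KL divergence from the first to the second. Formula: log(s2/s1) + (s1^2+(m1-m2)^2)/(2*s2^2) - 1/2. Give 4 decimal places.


KL divergence between normal distributions:
KL = log(s2/s1) + (s1^2 + (m1-m2)^2)/(2*s2^2) - 1/2.
log(4/3) = 0.287682.
(3^2 + (-5-3)^2)/(2*4^2) = (9 + 64)/32 = 2.28125.
KL = 0.287682 + 2.28125 - 0.5 = 2.0689

2.0689


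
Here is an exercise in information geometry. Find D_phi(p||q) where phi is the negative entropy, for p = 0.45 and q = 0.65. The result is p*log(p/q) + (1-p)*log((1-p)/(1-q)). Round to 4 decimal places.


Bregman divergence with negative entropy generator:
D = p*log(p/q) + (1-p)*log((1-p)/(1-q)).
p = 0.45, q = 0.65.
p*log(p/q) = 0.45*log(0.45/0.65) = -0.165476.
(1-p)*log((1-p)/(1-q)) = 0.55*log(0.55/0.35) = 0.248592.
D = -0.165476 + 0.248592 = 0.0831

0.0831


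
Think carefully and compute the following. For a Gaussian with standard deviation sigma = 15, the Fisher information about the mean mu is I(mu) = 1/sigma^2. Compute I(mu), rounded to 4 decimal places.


The Fisher information for the mean of a normal distribution is I(mu) = 1/sigma^2.
sigma = 15, so sigma^2 = 225.
I(mu) = 1/225 = 0.0044

0.0044


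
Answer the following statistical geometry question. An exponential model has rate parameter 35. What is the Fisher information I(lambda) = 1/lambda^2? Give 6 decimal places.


Fisher information for exponential: I(lambda) = 1/lambda^2.
lambda = 35, lambda^2 = 1225.
I = 1/1225 = 0.000816

0.000816


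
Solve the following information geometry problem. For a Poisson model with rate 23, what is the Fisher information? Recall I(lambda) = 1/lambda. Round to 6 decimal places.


Fisher information for Poisson: I(lambda) = 1/lambda.
lambda = 23.
I(lambda) = 1/23 = 0.043478

0.043478


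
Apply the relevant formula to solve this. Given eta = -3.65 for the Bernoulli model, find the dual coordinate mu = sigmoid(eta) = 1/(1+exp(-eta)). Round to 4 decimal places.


Dual coordinate (expectation parameter) for Bernoulli:
mu = 1/(1+exp(-eta)).
eta = -3.65.
exp(-eta) = exp(3.65) = 38.474666.
mu = 1/(1+38.474666) = 0.0253

0.0253


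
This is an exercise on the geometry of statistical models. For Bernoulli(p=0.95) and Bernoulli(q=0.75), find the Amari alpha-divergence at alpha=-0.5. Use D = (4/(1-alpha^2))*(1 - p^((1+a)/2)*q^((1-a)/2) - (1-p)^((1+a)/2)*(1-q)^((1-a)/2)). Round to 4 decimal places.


Amari alpha-divergence:
D = (4/(1-alpha^2))*(1 - p^((1+a)/2)*q^((1-a)/2) - (1-p)^((1+a)/2)*(1-q)^((1-a)/2)).
alpha = -0.5, p = 0.95, q = 0.75.
e1 = (1+alpha)/2 = 0.25, e2 = (1-alpha)/2 = 0.75.
t1 = p^e1 * q^e2 = 0.95^0.25 * 0.75^0.75 = 0.795659.
t2 = (1-p)^e1 * (1-q)^e2 = 0.05^0.25 * 0.25^0.75 = 0.167185.
4/(1-alpha^2) = 5.333333.
D = 5.333333*(1 - 0.795659 - 0.167185) = 0.1982

0.1982


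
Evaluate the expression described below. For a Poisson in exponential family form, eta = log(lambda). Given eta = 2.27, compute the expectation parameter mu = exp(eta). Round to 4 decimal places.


Expectation parameter for Poisson exponential family:
mu = exp(eta).
eta = 2.27.
mu = exp(2.27) = 9.6794

9.6794


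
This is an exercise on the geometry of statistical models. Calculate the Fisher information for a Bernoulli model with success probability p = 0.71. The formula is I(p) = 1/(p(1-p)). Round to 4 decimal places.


For Bernoulli(p), Fisher information is I(p) = 1/(p*(1-p)).
p = 0.71, 1-p = 0.29.
p*(1-p) = 0.2059.
I(p) = 1/0.2059 = 4.8567

4.8567


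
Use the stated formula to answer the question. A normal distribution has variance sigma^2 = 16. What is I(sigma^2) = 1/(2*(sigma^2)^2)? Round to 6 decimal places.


Fisher information for variance: I(sigma^2) = 1/(2*sigma^4).
sigma^2 = 16, so sigma^4 = 256.
I = 1/(2*256) = 1/512 = 0.001953

0.001953


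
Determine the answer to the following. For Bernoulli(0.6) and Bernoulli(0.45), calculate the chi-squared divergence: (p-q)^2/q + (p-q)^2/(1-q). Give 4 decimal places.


Chi-squared divergence between Bernoulli distributions:
chi^2 = (p-q)^2/q + (p-q)^2/(1-q).
p = 0.6, q = 0.45, p-q = 0.15.
(p-q)^2 = 0.0225.
term1 = 0.0225/0.45 = 0.05.
term2 = 0.0225/0.55 = 0.040909.
chi^2 = 0.05 + 0.040909 = 0.0909

0.0909


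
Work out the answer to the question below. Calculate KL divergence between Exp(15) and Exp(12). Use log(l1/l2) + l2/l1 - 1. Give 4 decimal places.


KL divergence for exponential family:
KL = log(l1/l2) + l2/l1 - 1.
log(15/12) = 0.223144.
12/15 = 0.8.
KL = 0.223144 + 0.8 - 1 = 0.0231

0.0231


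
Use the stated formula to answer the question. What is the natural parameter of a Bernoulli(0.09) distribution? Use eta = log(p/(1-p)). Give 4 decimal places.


Natural parameter for Bernoulli: eta = log(p/(1-p)).
p = 0.09, 1-p = 0.91.
p/(1-p) = 0.098901.
eta = log(0.098901) = -2.3136

-2.3136


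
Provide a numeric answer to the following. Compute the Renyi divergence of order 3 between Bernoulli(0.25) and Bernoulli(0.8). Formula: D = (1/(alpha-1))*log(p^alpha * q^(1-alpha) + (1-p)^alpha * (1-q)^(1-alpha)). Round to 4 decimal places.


Renyi divergence of order alpha between Bernoulli distributions:
D = (1/(alpha-1))*log(p^alpha * q^(1-alpha) + (1-p)^alpha * (1-q)^(1-alpha)).
alpha = 3, p = 0.25, q = 0.8.
p^alpha * q^(1-alpha) = 0.25^3 * 0.8^-2 = 0.024414.
(1-p)^alpha * (1-q)^(1-alpha) = 0.75^3 * 0.2^-2 = 10.546875.
sum = 0.024414 + 10.546875 = 10.571289.
D = (1/2)*log(10.571289) = 1.1791

1.1791
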